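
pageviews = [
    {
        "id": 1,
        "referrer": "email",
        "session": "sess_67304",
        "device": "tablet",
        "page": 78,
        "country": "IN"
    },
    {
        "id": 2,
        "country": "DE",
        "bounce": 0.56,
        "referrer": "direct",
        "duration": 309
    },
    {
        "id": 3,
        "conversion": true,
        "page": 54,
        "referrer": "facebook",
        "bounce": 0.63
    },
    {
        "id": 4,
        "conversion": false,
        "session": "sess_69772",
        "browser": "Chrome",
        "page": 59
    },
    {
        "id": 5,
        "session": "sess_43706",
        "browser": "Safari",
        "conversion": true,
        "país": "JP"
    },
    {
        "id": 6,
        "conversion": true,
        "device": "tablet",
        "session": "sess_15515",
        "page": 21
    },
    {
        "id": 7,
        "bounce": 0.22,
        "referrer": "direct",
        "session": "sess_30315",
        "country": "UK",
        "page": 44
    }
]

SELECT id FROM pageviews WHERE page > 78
[]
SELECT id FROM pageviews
[1, 2, 3, 4, 5, 6, 7]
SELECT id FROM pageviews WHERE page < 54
[6, 7]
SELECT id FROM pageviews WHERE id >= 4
[4, 5, 6, 7]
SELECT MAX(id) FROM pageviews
7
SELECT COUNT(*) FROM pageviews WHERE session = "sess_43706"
1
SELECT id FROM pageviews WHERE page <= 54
[3, 6, 7]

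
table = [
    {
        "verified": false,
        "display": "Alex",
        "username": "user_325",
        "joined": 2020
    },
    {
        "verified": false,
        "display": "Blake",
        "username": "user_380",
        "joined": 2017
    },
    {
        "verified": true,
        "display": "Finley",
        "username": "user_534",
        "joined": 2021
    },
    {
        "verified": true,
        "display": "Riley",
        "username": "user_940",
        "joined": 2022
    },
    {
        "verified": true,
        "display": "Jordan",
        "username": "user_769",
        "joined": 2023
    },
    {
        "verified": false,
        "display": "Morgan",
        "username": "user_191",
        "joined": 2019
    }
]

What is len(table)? 6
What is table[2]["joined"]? 2021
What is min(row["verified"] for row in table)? False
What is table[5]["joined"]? 2019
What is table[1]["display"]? "Blake"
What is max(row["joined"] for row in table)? 2023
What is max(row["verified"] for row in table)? True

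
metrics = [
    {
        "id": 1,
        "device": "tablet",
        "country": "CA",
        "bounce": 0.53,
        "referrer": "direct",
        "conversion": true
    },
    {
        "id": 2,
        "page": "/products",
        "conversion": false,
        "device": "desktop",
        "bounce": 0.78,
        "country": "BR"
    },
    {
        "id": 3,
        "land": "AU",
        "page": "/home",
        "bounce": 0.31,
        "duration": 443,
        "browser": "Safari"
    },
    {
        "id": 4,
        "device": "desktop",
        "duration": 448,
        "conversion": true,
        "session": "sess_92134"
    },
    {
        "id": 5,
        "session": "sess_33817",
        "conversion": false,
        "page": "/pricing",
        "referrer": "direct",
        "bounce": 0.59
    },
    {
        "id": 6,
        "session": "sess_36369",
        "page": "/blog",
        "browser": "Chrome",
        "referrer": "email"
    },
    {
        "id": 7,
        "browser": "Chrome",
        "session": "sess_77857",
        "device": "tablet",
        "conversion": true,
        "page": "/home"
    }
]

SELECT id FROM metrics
[1, 2, 3, 4, 5, 6, 7]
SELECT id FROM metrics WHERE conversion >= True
[1, 4, 7]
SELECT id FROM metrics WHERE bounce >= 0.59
[2, 5]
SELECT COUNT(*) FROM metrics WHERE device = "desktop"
2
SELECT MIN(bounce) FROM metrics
0.31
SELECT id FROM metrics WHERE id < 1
[]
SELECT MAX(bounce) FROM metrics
0.78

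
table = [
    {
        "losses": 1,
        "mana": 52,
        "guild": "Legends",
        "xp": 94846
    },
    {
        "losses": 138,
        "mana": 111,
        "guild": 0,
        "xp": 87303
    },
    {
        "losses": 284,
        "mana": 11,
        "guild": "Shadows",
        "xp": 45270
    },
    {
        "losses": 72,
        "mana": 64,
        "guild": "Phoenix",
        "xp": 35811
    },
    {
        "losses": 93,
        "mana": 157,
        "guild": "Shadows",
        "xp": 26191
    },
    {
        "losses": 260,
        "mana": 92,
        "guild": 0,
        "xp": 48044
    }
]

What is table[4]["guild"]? "Shadows"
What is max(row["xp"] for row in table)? 94846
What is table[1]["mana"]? 111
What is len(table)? 6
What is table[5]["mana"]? 92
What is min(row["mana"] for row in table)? 11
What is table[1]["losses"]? 138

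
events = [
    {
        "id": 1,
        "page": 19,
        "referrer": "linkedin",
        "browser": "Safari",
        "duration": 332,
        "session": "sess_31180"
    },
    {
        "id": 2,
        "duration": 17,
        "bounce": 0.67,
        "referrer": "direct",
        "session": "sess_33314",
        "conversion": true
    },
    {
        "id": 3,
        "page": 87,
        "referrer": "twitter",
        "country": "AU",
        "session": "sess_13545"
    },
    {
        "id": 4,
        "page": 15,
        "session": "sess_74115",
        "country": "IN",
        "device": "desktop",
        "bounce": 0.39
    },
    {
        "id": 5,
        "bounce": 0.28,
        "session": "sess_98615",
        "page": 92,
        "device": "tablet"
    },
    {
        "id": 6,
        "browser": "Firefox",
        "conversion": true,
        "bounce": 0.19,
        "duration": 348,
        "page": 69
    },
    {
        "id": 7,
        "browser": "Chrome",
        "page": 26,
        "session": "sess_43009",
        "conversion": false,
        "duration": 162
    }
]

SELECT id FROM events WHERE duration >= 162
[1, 6, 7]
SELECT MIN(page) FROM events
15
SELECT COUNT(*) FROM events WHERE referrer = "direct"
1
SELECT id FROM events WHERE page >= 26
[3, 5, 6, 7]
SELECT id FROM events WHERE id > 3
[4, 5, 6, 7]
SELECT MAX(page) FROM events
92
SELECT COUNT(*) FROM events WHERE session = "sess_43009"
1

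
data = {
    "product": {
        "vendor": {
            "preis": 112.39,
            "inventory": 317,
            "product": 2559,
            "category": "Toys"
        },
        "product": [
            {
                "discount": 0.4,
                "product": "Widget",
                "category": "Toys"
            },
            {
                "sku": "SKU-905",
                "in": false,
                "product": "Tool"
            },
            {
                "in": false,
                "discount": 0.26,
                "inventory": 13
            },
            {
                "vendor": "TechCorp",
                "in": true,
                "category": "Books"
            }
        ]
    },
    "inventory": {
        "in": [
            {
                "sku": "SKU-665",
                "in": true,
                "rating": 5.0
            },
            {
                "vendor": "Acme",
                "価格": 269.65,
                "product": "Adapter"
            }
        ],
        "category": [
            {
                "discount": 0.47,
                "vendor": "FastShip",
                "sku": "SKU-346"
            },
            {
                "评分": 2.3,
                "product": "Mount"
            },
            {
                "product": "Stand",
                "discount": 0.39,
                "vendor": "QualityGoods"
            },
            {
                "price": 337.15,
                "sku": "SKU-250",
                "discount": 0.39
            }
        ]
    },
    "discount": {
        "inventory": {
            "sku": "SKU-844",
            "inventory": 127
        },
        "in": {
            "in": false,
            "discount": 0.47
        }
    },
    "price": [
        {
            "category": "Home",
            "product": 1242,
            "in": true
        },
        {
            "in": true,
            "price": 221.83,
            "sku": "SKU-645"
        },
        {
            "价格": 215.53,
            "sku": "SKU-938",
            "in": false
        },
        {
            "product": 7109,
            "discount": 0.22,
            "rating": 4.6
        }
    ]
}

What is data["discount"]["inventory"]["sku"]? "SKU-844"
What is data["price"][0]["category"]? "Home"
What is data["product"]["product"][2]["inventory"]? 13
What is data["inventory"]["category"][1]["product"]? "Mount"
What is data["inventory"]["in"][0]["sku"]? "SKU-665"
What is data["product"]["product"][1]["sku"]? "SKU-905"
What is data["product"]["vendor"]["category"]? "Toys"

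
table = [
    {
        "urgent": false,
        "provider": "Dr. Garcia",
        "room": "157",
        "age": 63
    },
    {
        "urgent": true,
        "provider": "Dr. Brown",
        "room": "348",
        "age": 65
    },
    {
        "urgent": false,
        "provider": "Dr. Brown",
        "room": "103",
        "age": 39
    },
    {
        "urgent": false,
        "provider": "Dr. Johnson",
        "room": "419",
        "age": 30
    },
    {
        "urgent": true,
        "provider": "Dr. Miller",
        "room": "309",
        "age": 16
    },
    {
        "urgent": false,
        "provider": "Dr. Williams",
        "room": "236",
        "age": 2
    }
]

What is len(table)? 6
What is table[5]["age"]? 2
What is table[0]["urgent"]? False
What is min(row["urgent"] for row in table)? False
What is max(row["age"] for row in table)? 65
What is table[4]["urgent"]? True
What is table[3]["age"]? 30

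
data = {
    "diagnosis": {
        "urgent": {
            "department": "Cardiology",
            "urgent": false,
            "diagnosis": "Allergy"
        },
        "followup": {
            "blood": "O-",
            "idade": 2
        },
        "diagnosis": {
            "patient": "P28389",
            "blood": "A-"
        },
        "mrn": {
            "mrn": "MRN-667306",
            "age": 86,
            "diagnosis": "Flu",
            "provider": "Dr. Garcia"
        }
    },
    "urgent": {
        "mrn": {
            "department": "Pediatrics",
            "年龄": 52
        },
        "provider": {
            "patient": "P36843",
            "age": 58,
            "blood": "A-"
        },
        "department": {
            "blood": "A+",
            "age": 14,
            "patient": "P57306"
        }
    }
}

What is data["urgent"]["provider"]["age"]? 58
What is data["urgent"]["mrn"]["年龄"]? 52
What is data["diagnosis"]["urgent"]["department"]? "Cardiology"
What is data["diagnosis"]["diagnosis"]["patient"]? "P28389"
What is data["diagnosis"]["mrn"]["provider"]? "Dr. Garcia"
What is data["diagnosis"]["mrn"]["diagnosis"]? "Flu"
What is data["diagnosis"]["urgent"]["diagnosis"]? "Allergy"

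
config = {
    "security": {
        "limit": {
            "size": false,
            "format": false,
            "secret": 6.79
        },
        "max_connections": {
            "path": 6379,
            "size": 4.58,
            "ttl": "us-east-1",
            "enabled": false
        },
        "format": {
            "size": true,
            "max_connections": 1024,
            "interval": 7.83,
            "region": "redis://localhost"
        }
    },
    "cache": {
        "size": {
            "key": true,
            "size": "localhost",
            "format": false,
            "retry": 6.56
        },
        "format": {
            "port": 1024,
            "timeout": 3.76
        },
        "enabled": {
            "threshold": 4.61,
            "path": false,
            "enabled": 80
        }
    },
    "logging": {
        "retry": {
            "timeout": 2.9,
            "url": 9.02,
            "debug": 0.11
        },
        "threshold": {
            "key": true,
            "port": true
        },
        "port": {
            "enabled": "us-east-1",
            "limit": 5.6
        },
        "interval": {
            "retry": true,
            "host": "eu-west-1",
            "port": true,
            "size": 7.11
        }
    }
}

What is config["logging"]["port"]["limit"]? 5.6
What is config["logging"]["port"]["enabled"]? "us-east-1"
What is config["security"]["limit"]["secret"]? 6.79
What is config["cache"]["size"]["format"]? False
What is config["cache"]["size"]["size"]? "localhost"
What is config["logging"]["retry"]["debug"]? 0.11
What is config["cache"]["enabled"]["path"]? False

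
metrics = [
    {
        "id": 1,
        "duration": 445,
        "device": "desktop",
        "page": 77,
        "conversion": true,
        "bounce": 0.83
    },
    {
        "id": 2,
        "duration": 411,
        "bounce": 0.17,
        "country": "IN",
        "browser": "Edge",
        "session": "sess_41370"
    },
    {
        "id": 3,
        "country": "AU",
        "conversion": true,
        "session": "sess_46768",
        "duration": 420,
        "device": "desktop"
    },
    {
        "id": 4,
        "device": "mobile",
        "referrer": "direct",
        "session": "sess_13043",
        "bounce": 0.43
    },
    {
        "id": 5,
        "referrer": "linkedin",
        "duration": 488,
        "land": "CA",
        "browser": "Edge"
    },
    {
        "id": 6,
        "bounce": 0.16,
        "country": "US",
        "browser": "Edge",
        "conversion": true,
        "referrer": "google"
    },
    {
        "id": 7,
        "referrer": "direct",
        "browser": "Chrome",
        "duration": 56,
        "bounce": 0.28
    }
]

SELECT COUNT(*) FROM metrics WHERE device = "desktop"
2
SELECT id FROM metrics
[1, 2, 3, 4, 5, 6, 7]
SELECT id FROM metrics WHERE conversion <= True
[1, 3, 6]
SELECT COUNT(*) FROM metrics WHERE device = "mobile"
1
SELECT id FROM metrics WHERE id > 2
[3, 4, 5, 6, 7]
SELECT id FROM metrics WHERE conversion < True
[]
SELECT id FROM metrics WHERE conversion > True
[]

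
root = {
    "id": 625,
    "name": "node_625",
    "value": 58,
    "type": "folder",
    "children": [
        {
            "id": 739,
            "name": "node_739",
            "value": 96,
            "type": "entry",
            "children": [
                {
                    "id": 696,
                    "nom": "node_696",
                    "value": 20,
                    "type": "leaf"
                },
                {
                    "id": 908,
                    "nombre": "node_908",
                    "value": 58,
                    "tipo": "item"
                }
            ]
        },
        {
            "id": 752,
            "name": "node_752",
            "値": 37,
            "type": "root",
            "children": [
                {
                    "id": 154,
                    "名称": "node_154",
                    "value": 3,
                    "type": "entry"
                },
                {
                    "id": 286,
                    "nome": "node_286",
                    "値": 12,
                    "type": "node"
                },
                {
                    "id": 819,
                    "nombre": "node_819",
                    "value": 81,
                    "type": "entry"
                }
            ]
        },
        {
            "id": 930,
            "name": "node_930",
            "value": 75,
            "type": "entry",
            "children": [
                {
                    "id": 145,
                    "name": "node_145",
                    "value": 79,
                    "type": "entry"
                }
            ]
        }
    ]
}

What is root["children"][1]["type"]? "root"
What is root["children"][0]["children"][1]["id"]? 908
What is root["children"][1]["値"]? 37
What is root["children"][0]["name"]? "node_739"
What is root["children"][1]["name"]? "node_752"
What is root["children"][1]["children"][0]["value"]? 3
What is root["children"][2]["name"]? "node_930"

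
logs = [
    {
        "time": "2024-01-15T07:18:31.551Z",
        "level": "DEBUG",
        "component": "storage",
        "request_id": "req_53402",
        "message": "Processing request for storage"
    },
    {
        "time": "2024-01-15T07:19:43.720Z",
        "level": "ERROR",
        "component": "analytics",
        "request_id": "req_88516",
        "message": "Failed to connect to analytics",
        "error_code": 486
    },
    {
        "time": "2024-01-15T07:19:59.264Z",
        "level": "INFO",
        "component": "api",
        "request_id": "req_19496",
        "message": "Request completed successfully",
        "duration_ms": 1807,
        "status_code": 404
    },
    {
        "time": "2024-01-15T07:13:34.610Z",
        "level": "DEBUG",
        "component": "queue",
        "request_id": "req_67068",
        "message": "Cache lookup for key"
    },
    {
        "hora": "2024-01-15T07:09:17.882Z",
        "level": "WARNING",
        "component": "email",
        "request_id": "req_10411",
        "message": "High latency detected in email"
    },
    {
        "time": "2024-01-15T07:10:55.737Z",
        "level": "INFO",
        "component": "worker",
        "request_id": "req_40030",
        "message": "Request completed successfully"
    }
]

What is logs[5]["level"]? "INFO"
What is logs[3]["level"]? "DEBUG"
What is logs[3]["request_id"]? "req_67068"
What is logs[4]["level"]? "WARNING"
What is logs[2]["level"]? "INFO"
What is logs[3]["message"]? "Cache lookup for key"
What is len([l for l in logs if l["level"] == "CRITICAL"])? 0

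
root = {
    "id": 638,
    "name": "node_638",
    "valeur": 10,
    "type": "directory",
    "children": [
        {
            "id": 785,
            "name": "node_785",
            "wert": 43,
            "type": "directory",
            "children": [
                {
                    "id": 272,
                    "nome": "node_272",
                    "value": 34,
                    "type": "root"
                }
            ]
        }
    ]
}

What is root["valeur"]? 10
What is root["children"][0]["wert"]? 43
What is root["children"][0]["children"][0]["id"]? 272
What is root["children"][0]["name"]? "node_785"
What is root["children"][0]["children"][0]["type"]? "root"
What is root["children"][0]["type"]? "directory"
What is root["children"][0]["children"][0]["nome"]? "node_272"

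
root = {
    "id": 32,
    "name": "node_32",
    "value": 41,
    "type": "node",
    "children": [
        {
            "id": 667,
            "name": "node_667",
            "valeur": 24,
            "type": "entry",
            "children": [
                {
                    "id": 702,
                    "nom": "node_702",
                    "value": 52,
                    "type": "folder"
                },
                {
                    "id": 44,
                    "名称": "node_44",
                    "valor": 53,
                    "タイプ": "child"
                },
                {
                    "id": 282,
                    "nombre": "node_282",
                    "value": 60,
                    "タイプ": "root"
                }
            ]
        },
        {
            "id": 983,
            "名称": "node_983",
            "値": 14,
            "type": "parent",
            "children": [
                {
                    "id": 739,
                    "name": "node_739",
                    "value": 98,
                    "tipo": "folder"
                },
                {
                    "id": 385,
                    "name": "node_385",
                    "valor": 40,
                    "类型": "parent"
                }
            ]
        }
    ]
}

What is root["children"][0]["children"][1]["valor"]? 53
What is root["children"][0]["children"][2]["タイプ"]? "root"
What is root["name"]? "node_32"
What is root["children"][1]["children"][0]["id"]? 739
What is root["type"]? "node"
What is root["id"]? 32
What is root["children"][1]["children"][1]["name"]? "node_385"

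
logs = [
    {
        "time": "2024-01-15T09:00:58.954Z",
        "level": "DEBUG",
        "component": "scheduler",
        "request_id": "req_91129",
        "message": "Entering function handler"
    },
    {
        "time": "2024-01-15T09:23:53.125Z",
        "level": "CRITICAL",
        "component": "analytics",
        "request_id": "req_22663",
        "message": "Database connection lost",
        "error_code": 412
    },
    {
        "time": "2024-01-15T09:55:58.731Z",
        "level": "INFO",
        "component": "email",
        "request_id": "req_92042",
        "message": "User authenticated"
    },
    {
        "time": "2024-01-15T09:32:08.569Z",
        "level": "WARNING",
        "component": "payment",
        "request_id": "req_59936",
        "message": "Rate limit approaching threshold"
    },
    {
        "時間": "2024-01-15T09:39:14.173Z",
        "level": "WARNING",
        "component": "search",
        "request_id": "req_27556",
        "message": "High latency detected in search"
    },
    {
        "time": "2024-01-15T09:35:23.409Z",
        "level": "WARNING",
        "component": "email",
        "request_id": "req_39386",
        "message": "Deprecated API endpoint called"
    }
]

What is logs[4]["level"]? "WARNING"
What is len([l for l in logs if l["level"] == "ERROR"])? 0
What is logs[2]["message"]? "User authenticated"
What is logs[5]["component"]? "email"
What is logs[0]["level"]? "DEBUG"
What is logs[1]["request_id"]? "req_22663"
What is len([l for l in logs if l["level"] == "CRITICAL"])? 1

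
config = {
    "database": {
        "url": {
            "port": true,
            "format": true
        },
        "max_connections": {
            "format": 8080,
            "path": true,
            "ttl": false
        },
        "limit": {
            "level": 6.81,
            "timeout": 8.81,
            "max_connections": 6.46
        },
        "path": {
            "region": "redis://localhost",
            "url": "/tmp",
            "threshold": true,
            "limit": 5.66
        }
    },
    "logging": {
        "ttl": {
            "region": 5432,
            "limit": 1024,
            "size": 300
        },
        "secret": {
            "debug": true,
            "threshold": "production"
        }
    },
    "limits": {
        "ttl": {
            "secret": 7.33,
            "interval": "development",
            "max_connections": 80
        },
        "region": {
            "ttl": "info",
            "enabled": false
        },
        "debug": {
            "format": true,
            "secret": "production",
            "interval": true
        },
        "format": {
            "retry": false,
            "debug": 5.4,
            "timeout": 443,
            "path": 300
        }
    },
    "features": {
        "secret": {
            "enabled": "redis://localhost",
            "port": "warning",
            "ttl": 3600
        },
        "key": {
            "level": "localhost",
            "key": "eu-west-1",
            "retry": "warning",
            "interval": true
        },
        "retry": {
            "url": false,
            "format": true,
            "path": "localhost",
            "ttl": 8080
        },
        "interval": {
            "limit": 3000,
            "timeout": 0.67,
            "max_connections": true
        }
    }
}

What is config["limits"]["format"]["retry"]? False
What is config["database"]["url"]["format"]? True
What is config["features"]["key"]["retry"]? "warning"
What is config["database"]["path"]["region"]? "redis://localhost"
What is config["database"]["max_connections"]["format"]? 8080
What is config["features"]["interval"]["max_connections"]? True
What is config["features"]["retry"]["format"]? True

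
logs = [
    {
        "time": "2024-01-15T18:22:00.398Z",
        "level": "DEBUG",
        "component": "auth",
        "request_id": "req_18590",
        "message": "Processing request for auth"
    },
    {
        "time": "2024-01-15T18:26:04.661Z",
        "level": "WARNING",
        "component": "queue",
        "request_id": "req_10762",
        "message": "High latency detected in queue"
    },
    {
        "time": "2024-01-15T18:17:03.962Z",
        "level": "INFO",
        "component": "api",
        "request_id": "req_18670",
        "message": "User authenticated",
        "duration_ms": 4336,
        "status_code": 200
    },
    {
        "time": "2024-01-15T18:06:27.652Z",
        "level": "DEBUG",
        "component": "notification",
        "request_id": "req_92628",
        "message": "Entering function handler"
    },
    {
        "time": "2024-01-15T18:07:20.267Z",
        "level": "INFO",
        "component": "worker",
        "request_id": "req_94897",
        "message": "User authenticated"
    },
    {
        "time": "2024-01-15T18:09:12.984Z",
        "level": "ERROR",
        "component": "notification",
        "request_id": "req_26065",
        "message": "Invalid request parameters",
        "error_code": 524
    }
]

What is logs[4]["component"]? "worker"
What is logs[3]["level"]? "DEBUG"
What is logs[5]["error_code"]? 524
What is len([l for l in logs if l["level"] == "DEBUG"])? 2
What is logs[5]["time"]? "2024-01-15T18:09:12.984Z"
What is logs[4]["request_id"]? "req_94897"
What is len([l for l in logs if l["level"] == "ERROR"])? 1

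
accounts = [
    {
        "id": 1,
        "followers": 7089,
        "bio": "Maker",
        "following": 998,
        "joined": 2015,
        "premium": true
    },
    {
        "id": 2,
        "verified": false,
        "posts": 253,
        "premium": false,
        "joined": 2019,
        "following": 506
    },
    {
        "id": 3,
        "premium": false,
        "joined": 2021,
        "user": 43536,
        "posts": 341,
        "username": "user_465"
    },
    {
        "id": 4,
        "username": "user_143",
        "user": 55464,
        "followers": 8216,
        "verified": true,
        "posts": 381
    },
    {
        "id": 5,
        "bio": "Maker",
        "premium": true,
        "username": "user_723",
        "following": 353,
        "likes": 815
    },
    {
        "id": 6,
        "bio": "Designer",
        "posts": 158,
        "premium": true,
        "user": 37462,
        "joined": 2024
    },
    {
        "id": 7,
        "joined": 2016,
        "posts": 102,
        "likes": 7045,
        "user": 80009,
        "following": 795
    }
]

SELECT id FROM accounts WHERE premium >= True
[1, 5, 6]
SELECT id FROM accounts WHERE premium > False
[1, 5, 6]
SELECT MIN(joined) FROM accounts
2015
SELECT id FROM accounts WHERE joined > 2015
[2, 3, 6, 7]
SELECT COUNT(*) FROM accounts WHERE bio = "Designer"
1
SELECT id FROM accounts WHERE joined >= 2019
[2, 3, 6]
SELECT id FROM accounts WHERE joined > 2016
[2, 3, 6]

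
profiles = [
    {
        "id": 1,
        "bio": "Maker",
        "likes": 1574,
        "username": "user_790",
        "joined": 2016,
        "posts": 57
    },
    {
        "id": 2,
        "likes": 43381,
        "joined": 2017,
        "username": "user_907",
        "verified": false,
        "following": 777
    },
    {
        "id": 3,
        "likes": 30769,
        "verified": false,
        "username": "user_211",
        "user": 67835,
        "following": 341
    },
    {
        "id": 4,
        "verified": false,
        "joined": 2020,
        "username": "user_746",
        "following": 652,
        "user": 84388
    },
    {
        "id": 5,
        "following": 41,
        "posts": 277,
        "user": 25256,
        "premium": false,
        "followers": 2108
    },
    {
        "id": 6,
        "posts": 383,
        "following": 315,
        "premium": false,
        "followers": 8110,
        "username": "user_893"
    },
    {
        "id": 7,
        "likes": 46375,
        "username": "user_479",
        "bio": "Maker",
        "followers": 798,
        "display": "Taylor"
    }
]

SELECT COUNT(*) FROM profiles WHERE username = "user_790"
1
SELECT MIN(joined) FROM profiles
2016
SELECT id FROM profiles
[1, 2, 3, 4, 5, 6, 7]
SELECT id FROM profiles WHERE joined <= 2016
[1]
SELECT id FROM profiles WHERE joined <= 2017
[1, 2]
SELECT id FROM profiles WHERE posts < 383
[1, 5]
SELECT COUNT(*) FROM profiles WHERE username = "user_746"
1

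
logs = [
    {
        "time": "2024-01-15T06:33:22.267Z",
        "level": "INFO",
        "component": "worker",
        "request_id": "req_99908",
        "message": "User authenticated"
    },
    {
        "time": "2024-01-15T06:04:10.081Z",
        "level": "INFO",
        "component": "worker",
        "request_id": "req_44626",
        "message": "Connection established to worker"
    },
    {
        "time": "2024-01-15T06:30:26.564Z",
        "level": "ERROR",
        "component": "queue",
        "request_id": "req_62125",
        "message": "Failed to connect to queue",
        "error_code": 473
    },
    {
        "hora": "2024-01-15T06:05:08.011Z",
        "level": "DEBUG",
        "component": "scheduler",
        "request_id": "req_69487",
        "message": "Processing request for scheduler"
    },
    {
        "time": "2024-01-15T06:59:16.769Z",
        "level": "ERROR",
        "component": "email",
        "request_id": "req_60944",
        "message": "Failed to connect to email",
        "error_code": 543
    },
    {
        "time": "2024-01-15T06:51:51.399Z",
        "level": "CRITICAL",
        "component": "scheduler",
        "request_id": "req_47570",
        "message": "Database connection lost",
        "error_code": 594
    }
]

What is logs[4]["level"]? "ERROR"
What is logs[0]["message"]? "User authenticated"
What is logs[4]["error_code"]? 543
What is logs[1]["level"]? "INFO"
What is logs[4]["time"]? "2024-01-15T06:59:16.769Z"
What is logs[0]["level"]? "INFO"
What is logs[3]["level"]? "DEBUG"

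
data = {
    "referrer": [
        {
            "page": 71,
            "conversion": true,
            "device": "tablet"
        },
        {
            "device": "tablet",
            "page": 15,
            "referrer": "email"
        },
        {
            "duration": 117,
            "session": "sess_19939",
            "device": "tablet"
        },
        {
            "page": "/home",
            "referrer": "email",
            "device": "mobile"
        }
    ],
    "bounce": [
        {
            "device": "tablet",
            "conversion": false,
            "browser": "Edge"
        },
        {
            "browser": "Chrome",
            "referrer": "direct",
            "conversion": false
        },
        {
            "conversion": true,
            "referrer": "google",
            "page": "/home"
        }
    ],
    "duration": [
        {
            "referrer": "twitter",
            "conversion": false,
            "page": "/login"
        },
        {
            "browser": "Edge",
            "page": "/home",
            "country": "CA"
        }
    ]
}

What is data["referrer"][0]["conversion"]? True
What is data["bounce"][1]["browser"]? "Chrome"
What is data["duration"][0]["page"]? "/login"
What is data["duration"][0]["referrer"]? "twitter"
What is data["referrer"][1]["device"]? "tablet"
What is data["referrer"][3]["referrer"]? "email"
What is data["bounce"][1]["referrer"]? "direct"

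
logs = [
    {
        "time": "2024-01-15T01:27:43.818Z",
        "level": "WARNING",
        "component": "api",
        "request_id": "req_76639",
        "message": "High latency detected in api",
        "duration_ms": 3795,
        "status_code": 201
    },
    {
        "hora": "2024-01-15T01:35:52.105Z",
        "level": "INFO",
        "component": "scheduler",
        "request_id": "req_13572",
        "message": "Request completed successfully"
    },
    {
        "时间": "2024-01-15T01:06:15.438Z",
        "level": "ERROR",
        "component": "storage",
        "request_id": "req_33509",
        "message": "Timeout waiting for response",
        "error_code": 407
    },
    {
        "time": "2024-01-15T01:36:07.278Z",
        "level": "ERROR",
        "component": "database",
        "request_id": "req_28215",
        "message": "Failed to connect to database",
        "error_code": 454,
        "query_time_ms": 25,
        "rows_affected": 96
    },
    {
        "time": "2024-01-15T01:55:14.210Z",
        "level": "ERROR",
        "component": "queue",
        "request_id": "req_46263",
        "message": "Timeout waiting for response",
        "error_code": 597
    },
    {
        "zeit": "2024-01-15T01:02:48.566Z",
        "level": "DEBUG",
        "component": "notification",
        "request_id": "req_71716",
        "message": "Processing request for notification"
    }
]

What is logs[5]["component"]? "notification"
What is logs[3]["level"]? "ERROR"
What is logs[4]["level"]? "ERROR"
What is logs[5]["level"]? "DEBUG"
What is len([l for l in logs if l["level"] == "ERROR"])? 3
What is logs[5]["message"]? "Processing request for notification"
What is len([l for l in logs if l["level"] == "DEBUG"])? 1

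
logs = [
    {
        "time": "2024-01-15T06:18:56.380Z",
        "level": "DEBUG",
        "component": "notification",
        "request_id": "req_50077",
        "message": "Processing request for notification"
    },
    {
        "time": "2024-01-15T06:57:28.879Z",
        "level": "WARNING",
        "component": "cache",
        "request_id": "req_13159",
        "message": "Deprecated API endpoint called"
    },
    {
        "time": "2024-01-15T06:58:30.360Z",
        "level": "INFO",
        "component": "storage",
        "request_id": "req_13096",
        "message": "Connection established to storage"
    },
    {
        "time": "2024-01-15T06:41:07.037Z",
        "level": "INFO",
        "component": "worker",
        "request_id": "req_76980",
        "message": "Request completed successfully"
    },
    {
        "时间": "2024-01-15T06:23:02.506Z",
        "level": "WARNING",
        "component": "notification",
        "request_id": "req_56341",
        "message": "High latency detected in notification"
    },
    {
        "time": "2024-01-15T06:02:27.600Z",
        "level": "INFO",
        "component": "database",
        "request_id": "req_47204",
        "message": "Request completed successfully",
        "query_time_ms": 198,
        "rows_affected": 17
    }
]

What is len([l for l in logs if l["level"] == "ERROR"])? 0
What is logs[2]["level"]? "INFO"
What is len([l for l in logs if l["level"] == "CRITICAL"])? 0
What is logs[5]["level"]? "INFO"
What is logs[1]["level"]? "WARNING"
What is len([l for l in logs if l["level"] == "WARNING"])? 2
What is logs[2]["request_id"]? "req_13096"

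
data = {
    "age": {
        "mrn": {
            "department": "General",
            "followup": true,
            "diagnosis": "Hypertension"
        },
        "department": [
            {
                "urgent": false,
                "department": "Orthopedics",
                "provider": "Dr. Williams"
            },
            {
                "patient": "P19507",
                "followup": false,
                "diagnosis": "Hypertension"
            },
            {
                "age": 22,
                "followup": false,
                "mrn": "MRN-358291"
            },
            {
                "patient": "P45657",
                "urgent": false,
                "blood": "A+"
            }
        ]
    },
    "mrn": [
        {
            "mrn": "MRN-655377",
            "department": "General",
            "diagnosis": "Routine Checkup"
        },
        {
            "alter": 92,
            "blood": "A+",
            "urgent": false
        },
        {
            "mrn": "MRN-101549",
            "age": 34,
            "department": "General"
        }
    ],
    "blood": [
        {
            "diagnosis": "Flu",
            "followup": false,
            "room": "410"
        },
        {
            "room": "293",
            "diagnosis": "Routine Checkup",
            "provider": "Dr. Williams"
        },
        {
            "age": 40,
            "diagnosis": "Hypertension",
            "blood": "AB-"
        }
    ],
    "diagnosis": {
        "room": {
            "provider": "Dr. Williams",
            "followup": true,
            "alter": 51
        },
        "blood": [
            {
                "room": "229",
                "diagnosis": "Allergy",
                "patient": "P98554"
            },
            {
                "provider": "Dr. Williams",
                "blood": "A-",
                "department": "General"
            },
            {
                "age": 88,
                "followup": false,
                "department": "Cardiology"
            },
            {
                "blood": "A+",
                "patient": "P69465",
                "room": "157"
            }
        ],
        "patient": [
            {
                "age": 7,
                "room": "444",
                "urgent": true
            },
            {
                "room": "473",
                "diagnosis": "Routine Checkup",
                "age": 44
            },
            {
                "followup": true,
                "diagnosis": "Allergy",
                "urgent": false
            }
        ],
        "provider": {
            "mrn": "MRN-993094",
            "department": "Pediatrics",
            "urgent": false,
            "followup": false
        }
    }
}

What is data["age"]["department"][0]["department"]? "Orthopedics"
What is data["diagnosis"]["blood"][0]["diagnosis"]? "Allergy"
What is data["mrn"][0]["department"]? "General"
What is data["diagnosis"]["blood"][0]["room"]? "229"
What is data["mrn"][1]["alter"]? 92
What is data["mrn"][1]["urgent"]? False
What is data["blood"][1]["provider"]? "Dr. Williams"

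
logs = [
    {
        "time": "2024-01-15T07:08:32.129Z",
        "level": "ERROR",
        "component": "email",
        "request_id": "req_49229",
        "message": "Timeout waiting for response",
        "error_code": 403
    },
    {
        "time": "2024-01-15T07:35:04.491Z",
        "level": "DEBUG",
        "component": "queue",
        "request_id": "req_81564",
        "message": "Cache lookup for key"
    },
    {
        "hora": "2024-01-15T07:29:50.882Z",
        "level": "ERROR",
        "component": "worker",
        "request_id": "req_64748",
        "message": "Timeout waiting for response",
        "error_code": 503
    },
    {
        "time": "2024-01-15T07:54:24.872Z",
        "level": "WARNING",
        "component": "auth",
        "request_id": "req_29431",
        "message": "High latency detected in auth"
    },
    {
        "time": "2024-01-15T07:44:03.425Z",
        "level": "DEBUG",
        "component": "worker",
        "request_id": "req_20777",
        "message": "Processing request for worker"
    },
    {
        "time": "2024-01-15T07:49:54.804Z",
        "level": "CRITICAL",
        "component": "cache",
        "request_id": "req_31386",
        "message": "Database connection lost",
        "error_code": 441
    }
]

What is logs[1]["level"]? "DEBUG"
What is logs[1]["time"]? "2024-01-15T07:35:04.491Z"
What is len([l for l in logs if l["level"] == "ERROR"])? 2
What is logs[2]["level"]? "ERROR"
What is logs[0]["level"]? "ERROR"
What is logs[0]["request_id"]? "req_49229"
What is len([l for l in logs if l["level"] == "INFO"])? 0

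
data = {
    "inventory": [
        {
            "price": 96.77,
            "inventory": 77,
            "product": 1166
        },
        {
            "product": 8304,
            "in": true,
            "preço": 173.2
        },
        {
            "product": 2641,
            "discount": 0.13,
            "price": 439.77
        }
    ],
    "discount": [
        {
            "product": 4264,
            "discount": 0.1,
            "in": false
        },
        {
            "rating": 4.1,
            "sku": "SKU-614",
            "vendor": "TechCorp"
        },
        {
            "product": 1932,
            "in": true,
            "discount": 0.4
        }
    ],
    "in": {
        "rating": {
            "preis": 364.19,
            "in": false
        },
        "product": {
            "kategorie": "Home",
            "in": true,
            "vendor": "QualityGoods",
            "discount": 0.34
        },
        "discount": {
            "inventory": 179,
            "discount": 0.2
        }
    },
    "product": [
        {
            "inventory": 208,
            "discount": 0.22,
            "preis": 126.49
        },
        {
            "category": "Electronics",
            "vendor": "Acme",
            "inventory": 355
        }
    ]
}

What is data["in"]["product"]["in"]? True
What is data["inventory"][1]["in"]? True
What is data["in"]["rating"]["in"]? False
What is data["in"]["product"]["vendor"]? "QualityGoods"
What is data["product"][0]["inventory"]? 208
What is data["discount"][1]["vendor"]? "TechCorp"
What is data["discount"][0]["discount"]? 0.1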